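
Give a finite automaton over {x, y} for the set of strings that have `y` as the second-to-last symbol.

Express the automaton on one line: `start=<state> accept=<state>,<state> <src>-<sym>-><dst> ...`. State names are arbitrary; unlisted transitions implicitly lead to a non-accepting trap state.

start=A accept=F,G A-x->B A-y->C B-x->D B-y->E C-x->F C-y->G D-x->D D-y->E E-x->F E-y->G F-x->D F-y->E G-x->F G-y->G

A DFA must remember the last 2 symbols (since which symbol is second-to-last isn't known until the input ends). Use one state per possible window of the last ≤2 symbols; accept from those whose window starts with `y`.
A 7-state machine:
       x  y 
>  A   B  C 
   B   D  E 
   C   F  G 
   D   D  E 
   E   F  G 
 * F   D  E 
 * G   F  G 
(> = start, * = accepting)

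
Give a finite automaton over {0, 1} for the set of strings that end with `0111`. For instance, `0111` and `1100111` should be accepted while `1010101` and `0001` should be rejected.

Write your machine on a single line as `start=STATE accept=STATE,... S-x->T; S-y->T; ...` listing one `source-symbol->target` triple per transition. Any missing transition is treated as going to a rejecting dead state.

start=q0; accept=q4; q0-0->q1; q0-1->q0; q1-0->q1; q1-1->q2; q2-0->q1; q2-1->q3; q3-0->q1; q3-1->q4; q4-0->q1; q4-1->q0

Remember how much of `0111` the current input suffix matches. State q0 means no match yet; q1 means the last symbol is `0`; q2 means the last 2 symbols are `01`; q3 means the last 3 symbols are `011`; q4 means the last 4 symbols are `0111`. Only q4 accepts. On a mismatch, fall back to the longest proper suffix that is still a prefix of `0111`.
A 5-state machine:
        0   1  
>  q0   q1  q0 
   q1   q1  q2 
   q2   q1  q3 
   q3   q1  q4 
 * q4   q1  q0 
(> = start, * = accepting)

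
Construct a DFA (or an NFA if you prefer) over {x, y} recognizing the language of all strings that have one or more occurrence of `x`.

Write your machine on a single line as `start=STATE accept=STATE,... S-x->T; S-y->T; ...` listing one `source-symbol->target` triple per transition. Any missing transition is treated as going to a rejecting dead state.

Only the number of `x`s matters, and only up to 2. Make a chain q0 → q1 → q2 advanced by each `x` (with q2 absorbing); every other symbol self-loops. The accepting set is {q1, q2}.
With 3 states:
        x   y  
>  q0   q1  q0 
 * q1   q2  q1 
 * q2   q2  q2 
(> = start, * = accepting)

start=q0; accept=q1,q2; q0-x->q1; q0-y->q0; q1-x->q2; q1-y->q1; q2-x->q2; q2-y->q2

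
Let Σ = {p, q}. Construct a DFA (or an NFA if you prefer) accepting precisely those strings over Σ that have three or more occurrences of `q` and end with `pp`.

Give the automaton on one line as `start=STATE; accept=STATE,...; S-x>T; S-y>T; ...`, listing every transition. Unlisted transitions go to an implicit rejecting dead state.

Build one automaton per condition and run them in lockstep. The first has 5 states tracking the count of `q`s, saturating at 4; the second has 3 states tracking how much of the suffix `pp` has currently been matched. A product state is a pair (one from each), accepting exactly when both do.
A 15-state machine:
          p    q  
>  s0     s1   s2 
   s1     s3   s2 
   s2     s4   s5 
   s3     s3   s2 
   s4     s6   s5 
   s5     s7   s8 
   s6     s6   s5 
   s7     s9   s8 
   s8    s10  s11 
   s9     s9   s8 
   s10   s12  s11 
   s11   s13  s11 
 * s12   s12  s11 
   s13   s14  s11 
 * s14   s14  s11 
(> = start, * = accepting)

start=s0; accept=s12,s14; s0-p>s1; s0-q>s2; s1-p>s3; s1-q>s2; s2-p>s4; s2-q>s5; s3-p>s3; s3-q>s2; s4-p>s6; s4-q>s5; s5-p>s7; s5-q>s8; s6-p>s6; s6-q>s5; s7-p>s9; s7-q>s8; s8-p>s10; s8-q>s11; s9-p>s9; s9-q>s8; s10-p>s12; s10-q>s11; s11-p>s13; s11-q>s11; s12-p>s12; s12-q>s11; s13-p>s14; s13-q>s11; s14-p>s14; s14-q>s11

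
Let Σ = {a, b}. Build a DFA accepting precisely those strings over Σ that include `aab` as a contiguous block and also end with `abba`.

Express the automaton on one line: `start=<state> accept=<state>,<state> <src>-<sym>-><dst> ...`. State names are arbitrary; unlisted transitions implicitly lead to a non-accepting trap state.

start=q0 accept=q9 q0-a->q1 q0-b->q0 q1-a->q2 q1-b->q3 q2-a->q2 q2-b->q4 q3-a->q1 q3-b->q5 q4-a->q6 q4-b->q7 q5-a->q8 q5-b->q0 q6-a->q6 q6-b->q4 q7-a->q9 q7-b->q10 q8-a->q2 q8-b->q3 q9-a->q6 q9-b->q4 q10-a->q6 q10-b->q10

Build one automaton per condition and run them in lockstep. The first has 4 states tracking whether and how much of `aab` has been seen; the second has 5 states tracking how much of the suffix `abba` has currently been matched. A product state is a pair (one from each), accepting exactly when both do.
          a    b  
>  q0     q1   q0 
   q1     q2   q3 
   q2     q2   q4 
   q3     q1   q5 
   q4     q6   q7 
   q5     q8   q0 
   q6     q6   q4 
   q7     q9  q10 
   q8     q2   q3 
 * q9     q6   q4 
   q10    q6  q10 
(> = start, * = accepting)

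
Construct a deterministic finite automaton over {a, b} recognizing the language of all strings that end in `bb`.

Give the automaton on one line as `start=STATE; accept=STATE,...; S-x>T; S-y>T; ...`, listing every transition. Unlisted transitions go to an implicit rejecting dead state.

start=s0; accept=s2; s0-a>s0; s0-b>s1; s1-a>s0; s1-b>s2; s2-a>s0; s2-b>s2

Remember how much of `bb` the current input suffix matches. State s0 means no match yet; s1 means the last symbol is `b`; s2 means the last 2 symbols are `bb`. Only s2 accepts. On a mismatch, fall back to the longest proper suffix that is still a prefix of `bb`.
With 3 states:
        a   b  
>  s0   s0  s1 
   s1   s0  s2 
 * s2   s0  s2 
(> = start, * = accepting)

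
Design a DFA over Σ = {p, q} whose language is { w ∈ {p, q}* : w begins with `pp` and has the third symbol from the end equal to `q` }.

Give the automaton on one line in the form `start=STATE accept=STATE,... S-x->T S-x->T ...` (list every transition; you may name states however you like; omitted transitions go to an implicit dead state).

start=A accept=H,I,J,K A-p->B A-q->C B-p->D B-q->C C-p->C C-q->C D-p->D D-q->E E-p->F E-q->G F-p->H F-q->I G-p->J G-q->K H-p->D H-q->E I-p->F I-q->G J-p->H J-q->I K-p->J K-q->K

Run two small machines in parallel and take their product. One (4 states) tracks whether the input so far still matches the prefix `pp`; the other (15 states) tracks the last 3 symbols read. Each combined state is a pair, one component from each; accept when both components accept. After merging equivalent states the machine shrinks.
An 11-state machine:
       p  q 
>  A   B  C 
   B   D  C 
   C   C  C 
   D   D  E 
   E   F  G 
   F   H  I 
   G   J  K 
 * H   D  E 
 * I   F  G 
 * J   H  I 
 * K   J  K 
(> = start, * = accepting)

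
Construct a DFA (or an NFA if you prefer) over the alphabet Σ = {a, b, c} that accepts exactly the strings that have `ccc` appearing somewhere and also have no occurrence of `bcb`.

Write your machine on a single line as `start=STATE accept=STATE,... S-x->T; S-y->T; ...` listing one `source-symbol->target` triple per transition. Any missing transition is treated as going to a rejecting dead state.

start=S0; accept=S6,S7,S8; S0-a->S0; S0-b->S1; S0-c->S2; S1-a->S0; S1-b->S1; S1-c->S3; S2-a->S0; S2-b->S1; S2-c->S4; S3-a->S0; S3-b->S5; S3-c->S4; S4-a->S0; S4-b->S1; S4-c->S6; S5-a->S5; S5-b->S5; S5-c->S5; S6-a->S6; S6-b->S7; S6-c->S6; S7-a->S6; S7-b->S7; S7-c->S8; S8-a->S6; S8-b->S5; S8-c->S6

Handle the two conditions separately and then intersect. The first has 4 states tracking whether and how much of `ccc` has been seen; the second has 4 states tracking partial matches of the forbidden pattern `bcb`. A product state is a pair (one from each), accepting exactly when both do. After merging equivalent states the machine shrinks.
        a   b   c  
>  S0   S0  S1  S2 
   S1   S0  S1  S3 
   S2   S0  S1  S4 
   S3   S0  S5  S4 
   S4   S0  S1  S6 
   S5   S5  S5  S5 
 * S6   S6  S7  S6 
 * S7   S6  S7  S8 
 * S8   S6  S5  S6 
(> = start, * = accepting)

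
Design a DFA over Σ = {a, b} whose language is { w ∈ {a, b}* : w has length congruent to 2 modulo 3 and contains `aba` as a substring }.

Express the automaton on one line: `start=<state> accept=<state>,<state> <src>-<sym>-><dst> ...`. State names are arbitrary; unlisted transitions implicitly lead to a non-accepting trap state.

start=s0 accept=s11 s0-a->s1 s0-b->s2 s1-a->s3 s1-b->s4 s2-a->s3 s2-b->s5 s3-a->s6 s3-b->s7 s4-a->s8 s4-b->s0 s5-a->s6 s5-b->s0 s6-a->s1 s6-b->s9 s7-a->s10 s7-b->s2 s8-a->s10 s8-b->s10 s9-a->s11 s9-b->s5 s10-a->s11 s10-b->s11 s11-a->s8 s11-b->s8

Run two small machines in parallel and take their product. One (3 states) tracks the input length modulo 3; the other (4 states) tracks whether and how much of `aba` has been seen. Each combined state is a pair, one component from each; accept when both components accept.
With 12 states:
          a    b  
>  s0     s1   s2 
   s1     s3   s4 
   s2     s3   s5 
   s3     s6   s7 
   s4     s8   s0 
   s5     s6   s0 
   s6     s1   s9 
   s7    s10   s2 
   s8    s10  s10 
   s9    s11   s5 
   s10   s11  s11 
 * s11    s8   s8 
(> = start, * = accepting)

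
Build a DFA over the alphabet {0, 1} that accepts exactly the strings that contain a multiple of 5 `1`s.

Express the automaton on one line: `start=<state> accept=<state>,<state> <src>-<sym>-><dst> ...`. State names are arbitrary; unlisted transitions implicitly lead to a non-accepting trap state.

start=q0 accept=q0 q0-0->q0 q0-1->q1 q1-0->q1 q1-1->q2 q2-0->q2 q2-1->q3 q3-0->q3 q3-1->q4 q4-0->q4 q4-1->q0

Keep the running count of `1`s modulo 5: each `1` advances along the cycle q0 → q1 → q2 → q3 → q4 → q0 while other symbols loop. Accept at q0.
A 5-state machine:
        0   1  
>* q0   q0  q1 
   q1   q1  q2 
   q2   q2  q3 
   q3   q3  q4 
   q4   q4  q0 
(> = start, * = accepting)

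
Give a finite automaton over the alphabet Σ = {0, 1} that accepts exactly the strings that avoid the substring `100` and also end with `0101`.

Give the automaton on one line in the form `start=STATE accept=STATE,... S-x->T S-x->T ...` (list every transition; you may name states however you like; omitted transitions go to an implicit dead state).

start=q0 accept=q7 q0-0->q1 q0-1->q2 q1-0->q1 q1-1->q3 q2-0->q4 q2-1->q2 q3-0->q5 q3-1->q2 q4-0->q6 q4-1->q3 q5-0->q6 q5-1->q7 q6-0->q6 q6-1->q6 q7-0->q5 q7-1->q2

Build one automaton per condition and run them in lockstep. One (4 states) tracks partial matches of the forbidden pattern `100`; the other (5 states) tracks how much of the suffix `0101` has currently been matched. Each combined state is a pair, one component from each; accept when both components accept. Equivalent product states are then merged.
With 8 states:
        0   1  
>  q0   q1  q2 
   q1   q1  q3 
   q2   q4  q2 
   q3   q5  q2 
   q4   q6  q3 
   q5   q6  q7 
   q6   q6  q6 
 * q7   q5  q2 
(> = start, * = accepting)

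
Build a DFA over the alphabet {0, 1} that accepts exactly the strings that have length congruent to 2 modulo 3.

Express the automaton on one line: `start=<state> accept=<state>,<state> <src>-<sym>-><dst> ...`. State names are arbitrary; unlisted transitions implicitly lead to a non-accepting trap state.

Count input length modulo 3: every symbol advances one step around the cycle s0 → s1 → s2 → s0. Accept at s2.
        0   1  
>  s0   s1  s1 
   s1   s2  s2 
 * s2   s0  s0 
(> = start, * = accepting)

start=s0 accept=s2 s0-0->s1 s0-1->s1 s1-0->s2 s1-1->s2 s2-0->s0 s2-1->s0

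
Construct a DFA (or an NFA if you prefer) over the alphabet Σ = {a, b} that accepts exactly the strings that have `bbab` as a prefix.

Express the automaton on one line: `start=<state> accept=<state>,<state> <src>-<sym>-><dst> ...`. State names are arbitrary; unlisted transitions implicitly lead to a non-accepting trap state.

start=q0 accept=q4 q0-a->q5 q0-b->q1 q1-a->q5 q1-b->q2 q2-a->q3 q2-b->q5 q3-a->q5 q3-b->q4 q4-a->q4 q4-b->q4 q5-a->q5 q5-b->q5

Walk along `bbab` while the input agrees: from q0 take `b` to q1, and so on. Any deviation drops to the rejecting sink q5. Once q4 is reached the prefix is confirmed and every continuation is accepted.
A 6-state machine:
        a   b  
>  q0   q5  q1 
   q1   q5  q2 
   q2   q3  q5 
   q3   q5  q4 
 * q4   q4  q4 
   q5   q5  q5 
(> = start, * = accepting)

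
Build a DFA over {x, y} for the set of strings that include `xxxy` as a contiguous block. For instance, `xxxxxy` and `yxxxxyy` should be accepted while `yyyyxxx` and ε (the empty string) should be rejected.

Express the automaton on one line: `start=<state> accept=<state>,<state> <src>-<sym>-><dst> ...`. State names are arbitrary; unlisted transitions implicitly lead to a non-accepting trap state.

States q0..q3 record the length of the longest prefix of `xxxy` that matches the current input suffix. Reaching q4 means `xxxy` has been seen, and we stay there forever. Accept from q4.
With 5 states:
        x   y  
>  q0   q1  q0 
   q1   q2  q0 
   q2   q3  q0 
   q3   q3  q4 
 * q4   q4  q4 
(> = start, * = accepting)

start=q0 accept=q4 q0-x->q1 q0-y->q0 q1-x->q2 q1-y->q0 q2-x->q3 q2-y->q0 q3-x->q3 q3-y->q4 q4-x->q4 q4-y->q4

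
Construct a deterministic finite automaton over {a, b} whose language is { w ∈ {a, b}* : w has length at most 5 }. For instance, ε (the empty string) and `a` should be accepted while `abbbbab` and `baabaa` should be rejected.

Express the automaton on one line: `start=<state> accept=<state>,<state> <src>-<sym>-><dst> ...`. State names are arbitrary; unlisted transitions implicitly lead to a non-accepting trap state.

Count input length up to 6: every symbol moves from q0 toward q6, which means 'more than 5' and absorbs. Accept from {q0, q1, q2, q3, q4, q5}.
With 7 states:
        a   b  
>* q0   q1  q1 
 * q1   q2  q2 
 * q2   q3  q3 
 * q3   q4  q4 
 * q4   q5  q5 
 * q5   q6  q6 
   q6   q6  q6 
(> = start, * = accepting)

start=q0 accept=q0,q1,q2,q3,q4,q5 q0-a->q1 q0-b->q1 q1-a->q2 q1-b->q2 q2-a->q3 q2-b->q3 q3-a->q4 q3-b->q4 q4-a->q5 q4-b->q5 q5-a->q6 q5-b->q6 q6-a->q6 q6-b->q6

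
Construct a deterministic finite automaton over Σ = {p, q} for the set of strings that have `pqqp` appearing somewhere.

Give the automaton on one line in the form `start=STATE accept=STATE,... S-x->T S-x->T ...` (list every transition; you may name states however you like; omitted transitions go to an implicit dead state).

start=A accept=E A-p->B A-q->A B-p->B B-q->C C-p->B C-q->D D-p->E D-q->A E-p->E E-q->E

States A..D record the length of the longest prefix of `pqqp` that matches the current input suffix. Reaching E means `pqqp` has been seen, and we stay there forever. Accept from E.
A 5-state machine:
       p  q 
>  A   B  A 
   B   B  C 
   C   B  D 
   D   E  A 
 * E   E  E 
(> = start, * = accepting)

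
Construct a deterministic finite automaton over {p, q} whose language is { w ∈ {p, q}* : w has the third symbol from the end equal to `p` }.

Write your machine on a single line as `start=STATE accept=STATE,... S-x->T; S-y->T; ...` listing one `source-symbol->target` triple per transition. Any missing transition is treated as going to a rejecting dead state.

A DFA must remember the last 3 symbols (since which symbol is third-to-last isn't known until the input ends). Use one state per possible window of the last ≤3 symbols; accept from those whose window starts with `p`.
15 states suffice.
       p  q 
>  A   B  C 
   B   D  E 
   C   F  G 
   D   H  I 
   E   J  K 
   F   L  M 
   G   N  O 
 * H   H  I 
 * I   J  K 
 * J   L  M 
 * K   N  O 
   L   H  I 
   M   J  K 
   N   L  M 
   O   N  O 
(> = start, * = accepting)

start=A; accept=H,I,J,K; A-p->B; A-q->C; B-p->D; B-q->E; C-p->F; C-q->G; D-p->H; D-q->I; E-p->J; E-q->K; F-p->L; F-q->M; G-p->N; G-q->O; H-p->H; H-q->I; I-p->J; I-q->K; J-p->L; J-q->M; K-p->N; K-q->O; L-p->H; L-q->I; M-p->J; M-q->K; N-p->L; N-q->M; O-p->N; O-q->O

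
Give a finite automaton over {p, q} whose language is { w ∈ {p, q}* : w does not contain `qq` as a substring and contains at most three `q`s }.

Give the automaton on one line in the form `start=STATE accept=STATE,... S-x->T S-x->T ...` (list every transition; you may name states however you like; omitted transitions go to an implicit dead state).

start=S0 accept=S0,S1,S2,S4,S6,S8,S9 S0-p->S0 S0-q->S1 S1-p->S2 S1-q->S3 S2-p->S2 S2-q->S4 S3-p->S3 S3-q->S5 S4-p->S6 S4-q->S5 S5-p->S5 S5-q->S7 S6-p->S6 S6-q->S8 S7-p->S7 S7-q->S7 S8-p->S9 S8-q->S7 S9-p->S9 S9-q->S10 S10-p->S11 S10-q->S7 S11-p->S11 S11-q->S10

Run two small machines in parallel and take their product. One (3 states) tracks partial matches of the forbidden pattern `qq`; the other (5 states) tracks the count of `q`s, saturating at 4. Each combined state is a pair, one component from each; accept when both components accept.
A 12-state machine:
          p    q  
>* S0     S0   S1 
 * S1     S2   S3 
 * S2     S2   S4 
   S3     S3   S5 
 * S4     S6   S5 
   S5     S5   S7 
 * S6     S6   S8 
   S7     S7   S7 
 * S8     S9   S7 
 * S9     S9  S10 
   S10   S11   S7 
   S11   S11  S10 
(> = start, * = accepting)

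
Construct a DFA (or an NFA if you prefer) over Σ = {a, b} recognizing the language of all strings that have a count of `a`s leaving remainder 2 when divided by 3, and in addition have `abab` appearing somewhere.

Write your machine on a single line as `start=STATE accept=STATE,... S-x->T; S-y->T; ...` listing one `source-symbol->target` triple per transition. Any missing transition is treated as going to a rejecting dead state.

Handle the two conditions separately and then intersect. One (3 states) tracks the count of `a`s modulo 3; the other (5 states) tracks whether and how much of `abab` has been seen. Each combined state is a pair, one component from each; accept when both components accept.
15 states suffice.
          a    b  
>  q0     q1   q0 
   q1     q2   q3 
   q2     q4   q5 
   q3     q6   q7 
   q4     q1   q8 
   q5     q9  q10 
   q6     q4  q11 
   q7     q2   q7 
   q8    q12   q0 
   q9     q1  q13 
   q10    q4  q10 
 * q11   q13  q11 
   q12    q2  q14 
   q13   q14  q13 
   q14   q11  q14 
(> = start, * = accepting)

start=q0; accept=q11; q0-a->q1; q0-b->q0; q1-a->q2; q1-b->q3; q2-a->q4; q2-b->q5; q3-a->q6; q3-b->q7; q4-a->q1; q4-b->q8; q5-a->q9; q5-b->q10; q6-a->q4; q6-b->q11; q7-a->q2; q7-b->q7; q8-a->q12; q8-b->q0; q9-a->q1; q9-b->q13; q10-a->q4; q10-b->q10; q11-a->q13; q11-b->q11; q12-a->q2; q12-b->q14; q13-a->q14; q13-b->q13; q14-a->q11; q14-b->q14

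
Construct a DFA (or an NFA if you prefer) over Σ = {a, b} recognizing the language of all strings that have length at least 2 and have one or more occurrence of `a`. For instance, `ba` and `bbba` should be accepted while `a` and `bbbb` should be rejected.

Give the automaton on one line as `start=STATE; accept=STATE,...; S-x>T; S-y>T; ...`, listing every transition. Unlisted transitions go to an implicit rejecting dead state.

Run two small machines in parallel and take their product. One (4 states) tracks the input length, saturating at 3; the other (3 states) tracks the count of `a`s, saturating at 2. Each combined state is a pair, one component from each; accept when both components accept.
With 9 states:
        a   b  
>  q0   q1  q2 
   q1   q3  q4 
   q2   q4  q5 
 * q3   q6  q6 
 * q4   q6  q7 
   q5   q7  q8 
 * q6   q6  q6 
 * q7   q6  q7 
   q8   q7  q8 
(> = start, * = accepting)

start=q0; accept=q3,q4,q6,q7; q0-a>q1; q0-b>q2; q1-a>q3; q1-b>q4; q2-a>q4; q2-b>q5; q3-a>q6; q3-b>q6; q4-a>q6; q4-b>q7; q5-a>q7; q5-b>q8; q6-a>q6; q6-b>q6; q7-a>q6; q7-b>q7; q8-a>q7; q8-b>q8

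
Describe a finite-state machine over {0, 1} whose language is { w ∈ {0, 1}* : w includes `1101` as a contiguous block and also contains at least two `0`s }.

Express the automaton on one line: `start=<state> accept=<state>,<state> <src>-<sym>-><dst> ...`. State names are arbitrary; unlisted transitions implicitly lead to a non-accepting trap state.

start=q0 accept=q9 q0-0->q1 q0-1->q2 q1-0->q1 q1-1->q3 q2-0->q1 q2-1->q4 q3-0->q1 q3-1->q5 q4-0->q6 q4-1->q4 q5-0->q7 q5-1->q5 q6-0->q1 q6-1->q8 q7-0->q1 q7-1->q9 q8-0->q9 q8-1->q8 q9-0->q9 q9-1->q9

Build one automaton per condition and run them in lockstep. The first has 5 states tracking whether and how much of `1101` has been seen; the second has 4 states tracking the count of `0`s, saturating at 3. A product state is a pair (one from each), accepting exactly when both do. Minimizing collapses redundant product states.
A 10-state machine:
        0   1  
>  q0   q1  q2 
   q1   q1  q3 
   q2   q1  q4 
   q3   q1  q5 
   q4   q6  q4 
   q5   q7  q5 
   q6   q1  q8 
   q7   q1  q9 
   q8   q9  q8 
 * q9   q9  q9 
(> = start, * = accepting)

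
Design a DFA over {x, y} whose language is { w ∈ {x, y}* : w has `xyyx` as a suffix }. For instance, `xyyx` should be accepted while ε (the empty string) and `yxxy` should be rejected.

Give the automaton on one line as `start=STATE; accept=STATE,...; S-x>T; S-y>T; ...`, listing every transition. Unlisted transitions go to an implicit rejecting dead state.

Let each state record the length of the longest suffix of the input read so far that is also a prefix of `xyyx`. s1 means the last symbol is `x`; s2 means the last 2 symbols are `xy`; s3 means the last 3 symbols are `xyy`; s4 means the last 4 symbols are `xyyx`. Accept only at s4, where the string currently ends in `xyyx`.
5 states suffice.
        x   y  
>  s0   s1  s0 
   s1   s1  s2 
   s2   s1  s3 
   s3   s4  s0 
 * s4   s1  s2 
(> = start, * = accepting)

start=s0; accept=s4; s0-x>s1; s0-y>s0; s1-x>s1; s1-y>s2; s2-x>s1; s2-y>s3; s3-x>s4; s3-y>s0; s4-x>s1; s4-y>s2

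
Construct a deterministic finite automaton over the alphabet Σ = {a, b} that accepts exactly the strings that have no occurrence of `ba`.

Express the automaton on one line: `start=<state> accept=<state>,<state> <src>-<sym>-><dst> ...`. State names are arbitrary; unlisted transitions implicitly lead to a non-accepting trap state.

This is the complement of 'contains `ba`'. Use the same substring-matching states — q0 through q2 holding how much of `ba` has just been matched — but flip the accepting set: everything except the trap q2 accepts.
With 3 states:
        a   b  
>* q0   q0  q1 
 * q1   q2  q1 
   q2   q2  q2 
(> = start, * = accepting)

start=q0 accept=q0,q1 q0-a->q0 q0-b->q1 q1-a->q2 q1-b->q1 q2-a->q2 q2-b->q2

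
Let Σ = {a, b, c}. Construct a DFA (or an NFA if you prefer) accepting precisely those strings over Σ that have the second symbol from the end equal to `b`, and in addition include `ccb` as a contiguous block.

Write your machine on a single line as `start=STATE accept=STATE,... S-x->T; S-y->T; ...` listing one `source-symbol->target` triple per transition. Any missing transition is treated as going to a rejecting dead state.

Handle the two conditions separately and then intersect. The first has 13 states tracking the last 2 symbols read; the second has 4 states tracking whether and how much of `ccb` has been seen. A product state is a pair (one from each), accepting exactly when both do.
A 22-state machine:
          a    b    c  
>  q0     q1   q2   q3 
   q1     q4   q5   q6 
   q2     q7   q8   q9 
   q3    q10  q11  q12 
   q4     q4   q5   q6 
   q5     q7   q8   q9 
   q6    q10  q11  q12 
   q7     q4   q5   q6 
   q8     q7   q8   q9 
   q9    q10  q11  q12 
   q10    q4   q5   q6 
   q11    q7   q8   q9 
   q12   q10  q13  q12 
   q13   q14  q15  q16 
 * q14   q17  q18  q19 
 * q15   q14  q15  q16 
 * q16   q20  q13  q21 
   q17   q17  q18  q19 
   q18   q14  q15  q16 
   q19   q20  q13  q21 
   q20   q17  q18  q19 
   q21   q20  q13  q21 
(> = start, * = accepting)

start=q0; accept=q14,q15,q16; q0-a->q1; q0-b->q2; q0-c->q3; q1-a->q4; q1-b->q5; q1-c->q6; q2-a->q7; q2-b->q8; q2-c->q9; q3-a->q10; q3-b->q11; q3-c->q12; q4-a->q4; q4-b->q5; q4-c->q6; q5-a->q7; q5-b->q8; q5-c->q9; q6-a->q10; q6-b->q11; q6-c->q12; q7-a->q4; q7-b->q5; q7-c->q6; q8-a->q7; q8-b->q8; q8-c->q9; q9-a->q10; q9-b->q11; q9-c->q12; q10-a->q4; q10-b->q5; q10-c->q6; q11-a->q7; q11-b->q8; q11-c->q9; q12-a->q10; q12-b->q13; q12-c->q12; q13-a->q14; q13-b->q15; q13-c->q16; q14-a->q17; q14-b->q18; q14-c->q19; q15-a->q14; q15-b->q15; q15-c->q16; q16-a->q20; q16-b->q13; q16-c->q21; q17-a->q17; q17-b->q18; q17-c->q19; q18-a->q14; q18-b->q15; q18-c->q16; q19-a->q20; q19-b->q13; q19-c->q21; q20-a->q17; q20-b->q18; q20-c->q19; q21-a->q20; q21-b->q13; q21-c->q21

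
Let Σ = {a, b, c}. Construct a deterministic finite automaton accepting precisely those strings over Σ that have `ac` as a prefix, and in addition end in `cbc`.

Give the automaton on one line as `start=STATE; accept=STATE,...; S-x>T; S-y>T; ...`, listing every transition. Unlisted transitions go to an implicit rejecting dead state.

start=q0; accept=q9; q0-a>q1; q0-b>q2; q0-c>q3; q1-a>q2; q1-b>q2; q1-c>q4; q2-a>q2; q2-b>q2; q2-c>q3; q3-a>q2; q3-b>q5; q3-c>q3; q4-a>q6; q4-b>q7; q4-c>q4; q5-a>q2; q5-b>q2; q5-c>q8; q6-a>q6; q6-b>q6; q6-c>q4; q7-a>q6; q7-b>q6; q7-c>q9; q8-a>q2; q8-b>q5; q8-c>q3; q9-a>q6; q9-b>q7; q9-c>q4

Run two small machines in parallel and take their product. The first has 4 states tracking whether the input so far still matches the prefix `ac`; the second has 4 states tracking how much of the suffix `cbc` has currently been matched. A product state is a pair (one from each), accepting exactly when both do.
A 10-state machine:
        a   b   c  
>  q0   q1  q2  q3 
   q1   q2  q2  q4 
   q2   q2  q2  q3 
   q3   q2  q5  q3 
   q4   q6  q7  q4 
   q5   q2  q2  q8 
   q6   q6  q6  q4 
   q7   q6  q6  q9 
   q8   q2  q5  q3 
 * q9   q6  q7  q4 
(> = start, * = accepting)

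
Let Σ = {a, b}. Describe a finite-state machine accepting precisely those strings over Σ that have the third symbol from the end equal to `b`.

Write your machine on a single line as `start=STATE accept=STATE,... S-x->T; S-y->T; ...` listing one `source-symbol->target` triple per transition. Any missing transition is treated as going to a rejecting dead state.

Because acceptance depends on a position counted from the end, the machine has to buffer the most recent 3 symbols. Make each state the string of the last up-to-3 symbols read; on input `x` shift the window left and append `x`. Accept when the buffered window has length 3 and begins with `b`.
With 15 states:
          a    b  
>  q0     q1   q2 
   q1     q3   q4 
   q2     q5   q6 
   q3     q7   q8 
   q4     q9  q10 
   q5    q11  q12 
   q6    q13  q14 
   q7     q7   q8 
   q8     q9  q10 
   q9    q11  q12 
   q10   q13  q14 
 * q11    q7   q8 
 * q12    q9  q10 
 * q13   q11  q12 
 * q14   q13  q14 
(> = start, * = accepting)

start=q0; accept=q11,q12,q13,q14; q0-a->q1; q0-b->q2; q1-a->q3; q1-b->q4; q2-a->q5; q2-b->q6; q3-a->q7; q3-b->q8; q4-a->q9; q4-b->q10; q5-a->q11; q5-b->q12; q6-a->q13; q6-b->q14; q7-a->q7; q7-b->q8; q8-a->q9; q8-b->q10; q9-a->q11; q9-b->q12; q10-a->q13; q10-b->q14; q11-a->q7; q11-b->q8; q12-a->q9; q12-b->q10; q13-a->q11; q13-b->q12; q14-a->q13; q14-b->q14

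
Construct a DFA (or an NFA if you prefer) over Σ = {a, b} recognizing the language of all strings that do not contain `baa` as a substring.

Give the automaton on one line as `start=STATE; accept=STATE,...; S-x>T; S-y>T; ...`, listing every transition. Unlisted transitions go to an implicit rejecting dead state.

Track partial matches of the forbidden pattern `baa`. State q3 is a dead state reached once `baa` has occurred; every other state accepts. q0 means no part of `baa` is currently matched.
        a   b  
>* q0   q0  q1 
 * q1   q2  q1 
 * q2   q3  q1 
   q3   q3  q3 
(> = start, * = accepting)

start=q0; accept=q0,q1,q2; q0-a>q0; q0-b>q1; q1-a>q2; q1-b>q1; q2-a>q3; q2-b>q1; q3-a>q3; q3-b>q3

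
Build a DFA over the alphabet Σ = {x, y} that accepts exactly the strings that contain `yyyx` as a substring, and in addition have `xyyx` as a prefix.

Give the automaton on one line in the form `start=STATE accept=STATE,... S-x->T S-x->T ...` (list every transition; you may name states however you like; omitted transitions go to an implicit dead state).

Handle the two conditions separately and then intersect. The first has 5 states tracking whether and how much of `yyyx` has been seen; the second has 6 states tracking whether the input so far still matches the prefix `xyyx`. A product state is a pair (one from each), accepting exactly when both do. Equivalent product states are then merged.
A 10-state machine:
        x   y  
>  S0   S1  S2 
   S1   S2  S3 
   S2   S2  S2 
   S3   S2  S4 
   S4   S5  S2 
   S5   S5  S6 
   S6   S5  S7 
   S7   S5  S8 
   S8   S9  S8 
 * S9   S9  S9 
(> = start, * = accepting)

start=S0 accept=S9 S0-x->S1 S0-y->S2 S1-x->S2 S1-y->S3 S2-x->S2 S2-y->S2 S3-x->S2 S3-y->S4 S4-x->S5 S4-y->S2 S5-x->S5 S5-y->S6 S6-x->S5 S6-y->S7 S7-x->S5 S7-y->S8 S8-x->S9 S8-y->S8 S9-x->S9 S9-y->S9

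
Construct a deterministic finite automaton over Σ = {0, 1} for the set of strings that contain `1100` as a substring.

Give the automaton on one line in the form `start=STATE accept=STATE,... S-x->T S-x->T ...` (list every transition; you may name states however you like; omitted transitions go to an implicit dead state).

States q0..q3 record the length of the longest prefix of `1100` that matches the current input suffix. Reaching q4 means `1100` has been seen, and we stay there forever. Accept from q4.
A 5-state machine:
        0   1  
>  q0   q0  q1 
   q1   q0  q2 
   q2   q3  q2 
   q3   q4  q1 
 * q4   q4  q4 
(> = start, * = accepting)

start=q0 accept=q4 q0-0->q0 q0-1->q1 q1-0->q0 q1-1->q2 q2-0->q3 q2-1->q2 q3-0->q4 q3-1->q1 q4-0->q4 q4-1->q4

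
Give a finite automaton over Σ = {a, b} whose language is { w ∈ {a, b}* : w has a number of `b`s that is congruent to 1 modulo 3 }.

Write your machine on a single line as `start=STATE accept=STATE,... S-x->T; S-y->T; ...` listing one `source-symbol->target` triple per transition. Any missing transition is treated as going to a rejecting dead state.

start=S0; accept=S1; S0-a->S0; S0-b->S1; S1-a->S1; S1-b->S2; S2-a->S2; S2-b->S0

Keep the running count of `b`s modulo 3: each `b` advances along the cycle S0 → S1 → S2 → S0 while other symbols loop. Accept at S1.
        a   b  
>  S0   S0  S1 
 * S1   S1  S2 
   S2   S2  S0 
(> = start, * = accepting)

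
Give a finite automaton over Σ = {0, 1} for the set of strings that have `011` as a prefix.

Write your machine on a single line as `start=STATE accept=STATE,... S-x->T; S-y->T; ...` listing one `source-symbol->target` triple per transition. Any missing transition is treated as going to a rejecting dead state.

start=s0; accept=s3; s0-0->s1; s0-1->s4; s1-0->s4; s1-1->s2; s2-0->s4; s2-1->s3; s3-0->s3; s3-1->s3; s4-0->s4; s4-1->s4

Check the first 3 symbols one by one: s0 through s2 record how many have matched `011` so far; any wrong symbol goes to the dead state s4. After all 3 match we enter the accepting sink s3.
A 5-state machine:
        0   1  
>  s0   s1  s4 
   s1   s4  s2 
   s2   s4  s3 
 * s3   s3  s3 
   s4   s4  s4 
(> = start, * = accepting)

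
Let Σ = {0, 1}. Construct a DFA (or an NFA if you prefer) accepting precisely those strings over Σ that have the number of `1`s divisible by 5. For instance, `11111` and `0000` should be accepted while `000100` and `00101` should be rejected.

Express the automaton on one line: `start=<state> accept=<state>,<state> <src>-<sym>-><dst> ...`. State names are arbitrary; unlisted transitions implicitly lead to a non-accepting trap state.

start=s0 accept=s0 s0-0->s0 s0-1->s1 s1-0->s1 s1-1->s2 s2-0->s2 s2-1->s3 s3-0->s3 s3-1->s4 s4-0->s4 s4-1->s0

Keep the running count of `1`s modulo 5: each `1` advances along the cycle s0 → s1 → s2 → s3 → s4 → s0 while other symbols loop. Accept at s0.
        0   1  
>* s0   s0  s1 
   s1   s1  s2 
   s2   s2  s3 
   s3   s3  s4 
   s4   s4  s0 
(> = start, * = accepting)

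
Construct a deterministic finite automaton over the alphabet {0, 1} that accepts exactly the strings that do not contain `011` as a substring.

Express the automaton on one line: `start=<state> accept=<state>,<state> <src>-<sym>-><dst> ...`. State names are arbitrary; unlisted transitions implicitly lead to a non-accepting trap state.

start=q0 accept=q0,q1,q2 q0-0->q1 q0-1->q0 q1-0->q1 q1-1->q2 q2-0->q1 q2-1->q3 q3-0->q3 q3-1->q3

This is the complement of 'contains `011`'. Use the same substring-matching states — q0 through q3 holding how much of `011` has just been matched — but flip the accepting set: everything except the trap q3 accepts.
        0   1  
>* q0   q1  q0 
 * q1   q1  q2 
 * q2   q1  q3 
   q3   q3  q3 
(> = start, * = accepting)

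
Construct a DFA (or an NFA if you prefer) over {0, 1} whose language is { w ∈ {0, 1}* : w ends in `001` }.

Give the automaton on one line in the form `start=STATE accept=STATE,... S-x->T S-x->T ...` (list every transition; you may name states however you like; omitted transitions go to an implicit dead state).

start=q0 accept=q3 q0-0->q1 q0-1->q0 q1-0->q2 q1-1->q0 q2-0->q2 q2-1->q3 q3-0->q1 q3-1->q0

Let each state record the length of the longest suffix of the input read so far that is also a prefix of `001`. q1 means the last symbol is `0`; q2 means the last 2 symbols are `00`; q3 means the last 3 symbols are `001`. Accept only at q3, where the string currently ends in `001`.
        0   1  
>  q0   q1  q0 
   q1   q2  q0 
   q2   q2  q3 
 * q3   q1  q0 
(> = start, * = accepting)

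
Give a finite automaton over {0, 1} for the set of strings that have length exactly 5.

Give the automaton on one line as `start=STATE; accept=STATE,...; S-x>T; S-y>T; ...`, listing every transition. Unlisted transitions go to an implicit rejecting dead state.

We only need to distinguish lengths 0, 1, …, 5, and '>5'. Chain S0 → S1 → S2 → S3 → S4 → S5 → S6 on every symbol, with S6 looping. Accepting states: {S5}.
With 7 states:
        0   1  
>  S0   S1  S1 
   S1   S2  S2 
   S2   S3  S3 
   S3   S4  S4 
   S4   S5  S5 
 * S5   S6  S6 
   S6   S6  S6 
(> = start, * = accepting)

start=S0; accept=S5; S0-0>S1; S0-1>S1; S1-0>S2; S1-1>S2; S2-0>S3; S2-1>S3; S3-0>S4; S3-1>S4; S4-0>S5; S4-1>S5; S5-0>S6; S5-1>S6; S6-0>S6; S6-1>S6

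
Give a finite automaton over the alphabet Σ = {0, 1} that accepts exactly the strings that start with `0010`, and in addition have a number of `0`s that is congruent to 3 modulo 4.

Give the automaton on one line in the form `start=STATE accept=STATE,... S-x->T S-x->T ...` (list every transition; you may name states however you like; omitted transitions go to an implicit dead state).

start=A accept=F A-0->B A-1->C B-0->D B-1->C C-0->C C-1->C D-0->C D-1->E E-0->F E-1->C F-0->G F-1->F G-0->H G-1->G H-0->I H-1->H I-0->F I-1->I

Build one automaton per condition and run them in lockstep. The first has 6 states tracking whether the input so far still matches the prefix `0010`; the second has 4 states tracking the count of `0`s modulo 4. A product state is a pair (one from each), accepting exactly when both do. Minimizing collapses redundant product states.
9 states suffice.
       0  1 
>  A   B  C 
   B   D  C 
   C   C  C 
   D   C  E 
   E   F  C 
 * F   G  F 
   G   H  G 
   H   I  H 
   I   F  I 
(> = start, * = accepting)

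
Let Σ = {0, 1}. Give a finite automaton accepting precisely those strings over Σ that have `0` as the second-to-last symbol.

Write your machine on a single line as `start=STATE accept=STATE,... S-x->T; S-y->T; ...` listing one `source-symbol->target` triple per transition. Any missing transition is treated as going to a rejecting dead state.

start=q0; accept=q3,q4; q0-0->q1; q0-1->q2; q1-0->q3; q1-1->q4; q2-0->q5; q2-1->q6; q3-0->q3; q3-1->q4; q4-0->q5; q4-1->q6; q5-0->q3; q5-1->q4; q6-0->q5; q6-1->q6

A DFA must remember the last 2 symbols (since which symbol is second-to-last isn't known until the input ends). Use one state per possible window of the last ≤2 symbols; accept from those whose window starts with `0`.
With 7 states:
        0   1  
>  q0   q1  q2 
   q1   q3  q4 
   q2   q5  q6 
 * q3   q3  q4 
 * q4   q5  q6 
   q5   q3  q4 
   q6   q5  q6 
(> = start, * = accepting)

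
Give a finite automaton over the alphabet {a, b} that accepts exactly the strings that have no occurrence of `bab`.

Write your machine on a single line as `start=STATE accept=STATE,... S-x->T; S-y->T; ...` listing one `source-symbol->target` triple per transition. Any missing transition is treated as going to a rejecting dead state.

start=q0; accept=q0,q1,q2; q0-a->q0; q0-b->q1; q1-a->q2; q1-b->q1; q2-a->q0; q2-b->q3; q3-a->q3; q3-b->q3

This is the complement of 'contains `bab`'. Use the same substring-matching states — q0 through q3 holding how much of `bab` has just been matched — but flip the accepting set: everything except the trap q3 accepts.
        a   b  
>* q0   q0  q1 
 * q1   q2  q1 
 * q2   q0  q3 
   q3   q3  q3 
(> = start, * = accepting)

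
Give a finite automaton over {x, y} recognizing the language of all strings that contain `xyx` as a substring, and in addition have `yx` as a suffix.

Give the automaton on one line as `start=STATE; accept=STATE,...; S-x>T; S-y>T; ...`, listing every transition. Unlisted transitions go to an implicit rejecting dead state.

start=q0; accept=q3; q0-x>q1; q0-y>q0; q1-x>q1; q1-y>q2; q2-x>q3; q2-y>q0; q3-x>q4; q3-y>q5; q4-x>q4; q4-y>q5; q5-x>q3; q5-y>q5

Build one automaton per condition and run them in lockstep. The first has 4 states tracking whether and how much of `xyx` has been seen; the second has 3 states tracking how much of the suffix `yx` has currently been matched. A product state is a pair (one from each), accepting exactly when both do. Equivalent product states are then merged.
        x   y  
>  q0   q1  q0 
   q1   q1  q2 
   q2   q3  q0 
 * q3   q4  q5 
   q4   q4  q5 
   q5   q3  q5 
(> = start, * = accepting)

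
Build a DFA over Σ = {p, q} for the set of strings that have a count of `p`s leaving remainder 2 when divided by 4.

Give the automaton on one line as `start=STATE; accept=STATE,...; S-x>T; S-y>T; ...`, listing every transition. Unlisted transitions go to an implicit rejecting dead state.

start=S0; accept=S2; S0-p>S1; S0-q>S0; S1-p>S2; S1-q>S1; S2-p>S3; S2-q>S2; S3-p>S0; S3-q>S3

The only thing that matters is how many `p`s have appeared, reduced mod 4. Use one state per residue: S0 for 0, …, S3 for 3. Reading `p` moves to the next residue; anything else stays put. S2 is accepting.
        p   q  
>  S0   S1  S0 
   S1   S2  S1 
 * S2   S3  S2 
   S3   S0  S3 
(> = start, * = accepting)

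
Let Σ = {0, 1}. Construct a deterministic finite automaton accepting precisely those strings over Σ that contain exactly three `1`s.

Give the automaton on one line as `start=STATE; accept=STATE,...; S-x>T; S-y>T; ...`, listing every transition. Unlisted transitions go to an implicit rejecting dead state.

start=A; accept=D; A-0>A; A-1>B; B-0>B; B-1>C; C-0>C; C-1>D; D-0>D; D-1>E; E-0>E; E-1>E

Count `1`s, saturating at 4: states A through D mean 0 through 3 `1`s seen; E means more than 3. Each `1` increments (capped at E); other symbols loop. Accept from {D}.
5 states suffice.
       0  1 
>  A   A  B 
   B   B  C 
   C   C  D 
 * D   D  E 
   E   E  E 
(> = start, * = accepting)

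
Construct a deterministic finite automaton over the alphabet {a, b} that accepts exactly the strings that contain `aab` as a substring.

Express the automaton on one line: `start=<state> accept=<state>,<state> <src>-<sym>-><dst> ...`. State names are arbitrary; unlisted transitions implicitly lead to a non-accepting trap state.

States q0..q2 record the length of the longest prefix of `aab` that matches the current input suffix. Reaching q3 means `aab` has been seen, and we stay there forever. Accept from q3.
A 4-state machine:
        a   b  
>  q0   q1  q0 
   q1   q2  q0 
   q2   q2  q3 
 * q3   q3  q3 
(> = start, * = accepting)

start=q0 accept=q3 q0-a->q1 q0-b->q0 q1-a->q2 q1-b->q0 q2-a->q2 q2-b->q3 q3-a->q3 q3-b->q3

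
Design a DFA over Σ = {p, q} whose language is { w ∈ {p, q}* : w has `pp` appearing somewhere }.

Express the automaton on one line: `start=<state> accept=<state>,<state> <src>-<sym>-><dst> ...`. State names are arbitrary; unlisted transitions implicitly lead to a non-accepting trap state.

start=s0 accept=s2 s0-p->s1 s0-q->s0 s1-p->s2 s1-q->s0 s2-p->s2 s2-q->s2

States s0..s1 record the length of the longest prefix of `pp` that matches the current input suffix. Reaching s2 means `pp` has been seen, and we stay there forever. Accept from s2.
A 3-state machine:
        p   q  
>  s0   s1  s0 
   s1   s2  s0 
 * s2   s2  s2 
(> = start, * = accepting)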